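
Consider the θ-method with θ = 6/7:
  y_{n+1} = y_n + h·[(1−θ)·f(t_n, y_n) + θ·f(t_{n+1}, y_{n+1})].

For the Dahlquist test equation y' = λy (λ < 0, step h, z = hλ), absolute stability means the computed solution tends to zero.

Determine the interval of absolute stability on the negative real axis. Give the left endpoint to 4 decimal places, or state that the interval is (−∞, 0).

interval (−∞, 0).

On y'=λy, z=hλ:
  y_{n+1} = y_n + z·[1/7·y_n + 6/7·y_{n+1}] ⇒ (1 − 6/7z)y_{n+1} = (1 + 1/7z)y_n
  ⇒ R(z) = (1 + 1/7z)/(1 − 6/7z).

Solve |R(x)|<1 on ℝ⁻.
x=-1.12: |R|=0.4286
x=-2: |R|=0.2632
x=-10: |R|=0.0448
x=-100: |R|=0.1532
θ=6/7≥1/2 ⇒ |1+1/7x|<|1−6/7x| ∀x<0 ⇒ stable on all of ℝ⁻.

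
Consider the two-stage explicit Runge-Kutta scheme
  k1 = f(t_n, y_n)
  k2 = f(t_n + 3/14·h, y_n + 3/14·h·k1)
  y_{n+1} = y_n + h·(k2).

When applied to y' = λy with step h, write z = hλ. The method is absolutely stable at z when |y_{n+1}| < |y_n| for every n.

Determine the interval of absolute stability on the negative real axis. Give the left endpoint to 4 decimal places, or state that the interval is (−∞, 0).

(-4.6667, 0).

Test eqn y'=λy, z=hλ:
  k1=λy_n ⇒ h·k1=z·y_n;  k2=λ(1+3/14z)y_n ⇒ h·k2=z(1+3/14z)y_n
  y_{n+1}/y_n = 1 + z(1+3/14z) = 1 + z + 3/14z²
  R(z) = 1 + z + 3/14z².

Solve |R(x)|<1 on ℝ⁻.
x=-0.83: |R|=0.3176
R=1: x+3/14x²=0 ⇒ x=−14/3=-4.6667; min R=1−1/(4·3/14)=-0.1667>−1
Confirm numerically:
  x=-4.586: |R|=0.92073 <1
  x=-4.173: |R|=0.55856 <1
  x=-3.378: |R|=0.06719 <1
  x=-3.352: |R|=0.05569 <1
  x=-5.171: |R|=1.55884 >1
  x=-4.735: |R|=1.06933 >1
So |R|<1 on (-4.6667, 0).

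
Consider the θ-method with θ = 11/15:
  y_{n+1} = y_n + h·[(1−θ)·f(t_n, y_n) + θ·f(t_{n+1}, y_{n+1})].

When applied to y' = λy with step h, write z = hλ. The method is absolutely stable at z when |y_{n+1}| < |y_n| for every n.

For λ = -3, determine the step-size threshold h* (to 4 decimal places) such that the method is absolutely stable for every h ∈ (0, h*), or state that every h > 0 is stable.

unbounded; (−∞, 0). Any h>0 works for λ=-3.

With y'=λy (z=hλ):
  y_{n+1} = y_n + z·[4/15·y_n + 11/15·y_{n+1}] ⇒ (1 − 11/15z)y_{n+1} = (1 + 4/15z)y_n
  R(z) = (1 + 4/15z)/(1 − 11/15z).

Boundary: |R(x)|=1, x<0.
x=-1.52: |R|=0.2812
x=-2: |R|=0.1892
x=-10: |R|=0.2000
x=-100: |R|=0.3453
θ=11/15≥1/2 ⇒ |1+4/15x|<|1−11/15x| ∀x<0 ⇒ unbounded interval.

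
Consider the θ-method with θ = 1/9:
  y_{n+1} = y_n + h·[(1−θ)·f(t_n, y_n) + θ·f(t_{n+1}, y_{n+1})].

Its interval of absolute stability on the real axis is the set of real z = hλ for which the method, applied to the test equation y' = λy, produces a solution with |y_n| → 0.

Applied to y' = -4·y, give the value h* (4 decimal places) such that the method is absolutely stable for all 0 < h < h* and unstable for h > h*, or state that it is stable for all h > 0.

(-2.5714,0); λ=-4 ⇒ h* = (18/7)/4 = 0.6429.

On y'=λy, z=hλ:
  y_{n+1} = y_n + z·[8/9·y_n + 1/9·y_{n+1}] ⇒ (1 − 1/9z)y_{n+1} = (1 + 8/9z)y_n
  R(z) = (1 + 8/9z)/(1 − 1/9z).

Need |R(x)|<1, x<0.
x=-1.01: |R|=0.0919
R=−1: 1+8/9x = −1+1/9x ⇒ -7/9x=2 ⇒ x=2/(-7/9)=-2.5714
Confirm numerically:
  x=-2.485: |R|=0.94732 <1
  x=-2.005: |R|=0.63971 <1
  x=-1.889: |R|=0.56130 <1
  x=-2.863: |R|=1.17205 >1
  x=-2.787: |R|=1.12802 >1
Stable set (-2.5714, 0).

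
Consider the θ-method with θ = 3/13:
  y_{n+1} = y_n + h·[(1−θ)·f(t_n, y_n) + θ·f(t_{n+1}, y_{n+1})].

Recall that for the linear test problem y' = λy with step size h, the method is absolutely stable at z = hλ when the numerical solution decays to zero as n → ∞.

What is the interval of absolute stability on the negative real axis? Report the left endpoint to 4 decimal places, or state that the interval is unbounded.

With y'=λy (z=hλ):
  y_{n+1} = y_n + z·[10/13·y_n + 3/13·y_{n+1}] ⇒ (1 − 3/13z)y_{n+1} = (1 + 10/13z)y_n
  Hence R(z) = (1 + 10/13z)/(1 − 3/13z).

Solve |R(x)|<1 on ℝ⁻.
x=-1.74: |R|=0.2415
R=−1: 1+10/13x = −1+3/13x ⇒ -7/13x=2 ⇒ x=2/(-7/13)=-3.7143
Confirm numerically:
  x=-3.490: |R|=0.93311 <1
  x=-2.730: |R|=0.67485 <1
  x=-2.663: |R|=0.64939 <1
  x=-1.535: |R|=0.13348 <1
  x=-4.304: |R|=1.15931 >1
  x=-3.861: |R|=1.04178 >1
So |R|<1 on (-3.7143, 0).

z∈(-3.7143,0).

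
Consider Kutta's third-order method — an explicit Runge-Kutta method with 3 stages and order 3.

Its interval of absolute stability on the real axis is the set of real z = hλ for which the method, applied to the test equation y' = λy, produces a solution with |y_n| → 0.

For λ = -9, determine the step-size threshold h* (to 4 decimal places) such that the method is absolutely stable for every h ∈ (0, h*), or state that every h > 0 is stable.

On y'=λy, z=hλ:
  order 3, 3-stage ⇒ R(z)=1+z+z^2/2+z^3/6
  (e.g. R(-1.07)=0.29828, |R|=0.29828)

Boundary: |R(x)|=1, x<0.
x=-1.07: |R|=0.2983
|R(-1.58)|=0.0108 |R(-0.7)|=0.4878 |R(-0.66)|=0.5099
Bisect:
  x_lo=-3.1825 |R|=2.4906  x_hi=-0.1037 |R|=0.9015
  mid=-1.64308 |R|=0.03253 →hi
  mid=-2.41280 |R|=0.84305 →hi
  mid=-2.79765 |R|=1.53370 →lo
  mid=-2.60522 |R|=1.15866 →lo
  mid=-2.50901 |R|=0.99387 →hi
  mid=-2.55712 |R|=1.07446 →lo
  mid=-2.53306 |R|=1.03372 →lo
  ...
  [-2.51277,-2.51258] ⇒ x*=-2.5127
Stable set (-2.5127, 0).

(-2.5127,0); λ=-9 ⇒ h* = 0.2792.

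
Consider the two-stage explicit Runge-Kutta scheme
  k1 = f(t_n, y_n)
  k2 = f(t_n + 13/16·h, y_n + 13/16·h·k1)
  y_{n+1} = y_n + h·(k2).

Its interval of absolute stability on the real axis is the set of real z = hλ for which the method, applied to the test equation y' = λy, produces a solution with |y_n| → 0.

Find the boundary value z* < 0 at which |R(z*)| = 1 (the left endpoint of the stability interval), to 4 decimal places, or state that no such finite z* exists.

z* = -1.2308.

Set f=λy, z=hλ:
  k1=λy_n ⇒ h·k1=z·y_n;  k2=λ(1+13/16z)y_n ⇒ h·k2=z(1+13/16z)y_n
  y_{n+1}/y_n = 1 + z(1+13/16z) = 1 + z + 13/16z²
  R(z) = 1 + z + 13/16z².

Solve |R(x)|<1 on ℝ⁻.
x=-1.78: |R|=1.7943
R=1: x+13/16x²=0 ⇒ x=−16/13=-1.2308; min R=1−1/(4·13/16)=0.6923>−1
Confirm numerically:
  x=-1.159: |R|=0.93242 <1
  x=-1.102: |R|=0.88470 <1
  x=-0.901: |R|=0.75859 <1
  x=-0.868: |R|=0.74416 <1
  x=-1.459: |R|=1.27055 >1
  x=-1.379: |R|=1.16608 >1
Interval (-1.2308, 0).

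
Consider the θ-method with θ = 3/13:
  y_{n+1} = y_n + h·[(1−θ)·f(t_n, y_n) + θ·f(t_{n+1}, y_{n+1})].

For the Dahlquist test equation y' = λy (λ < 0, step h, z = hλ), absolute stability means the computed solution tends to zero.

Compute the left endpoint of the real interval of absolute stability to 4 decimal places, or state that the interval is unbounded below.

left endpoint -3.7143.

Set f=λy, z=hλ:
  y_{n+1} = y_n + z·[10/13·y_n + 3/13·y_{n+1}] ⇒ (1 − 3/13z)y_{n+1} = (1 + 10/13z)y_n
  Hence R(z) = (1 + 10/13z)/(1 − 3/13z).

Boundary: |R(x)|=1, x<0.
x=-0.44: |R|=0.6006
R=−1: 1+10/13x = −1+3/13x ⇒ -7/13x=2 ⇒ x=2/(-7/13)=-3.7143
Confirm numerically:
  x=-3.089: |R|=0.80343 <1
  x=-2.013: |R|=0.37449 <1
  x=-1.854: |R|=0.29846 <1
  x=-1.765: |R|=0.25417 <1
  x=-4.205: |R|=1.13410 >1
  x=-3.927: |R|=1.06009 >1
So |R|<1 on (-3.7143, 0).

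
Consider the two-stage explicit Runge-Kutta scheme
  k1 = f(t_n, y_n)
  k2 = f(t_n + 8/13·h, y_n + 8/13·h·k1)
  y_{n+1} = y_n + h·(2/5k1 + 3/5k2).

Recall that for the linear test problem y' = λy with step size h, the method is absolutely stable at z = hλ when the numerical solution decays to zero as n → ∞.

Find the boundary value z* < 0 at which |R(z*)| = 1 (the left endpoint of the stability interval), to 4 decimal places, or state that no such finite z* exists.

left endpoint -2.7083.

With y'=λy (z=hλ):
  k1=λy_n ⇒ h·k1=z·y_n;  k2=λ(1+8/13z)y_n ⇒ h·k2=z(1+8/13z)y_n
  y_{n+1}/y_n = 1 + 2/5z + 3/5z(1+8/13z) = 1 + z + 24/65z²
  ⇒ R(z) = 1 + z + 24/65z².

Solve |R(x)|<1 on ℝ⁻.
x=-0.37: |R|=0.6805
R=1: x+24/65x²=0 ⇒ x=−65/24=-2.7083; min R=1−1/(4·24/65)=0.3229>−1
Confirm numerically:
  x=-2.298: |R|=0.65184 <1
  x=-1.858: |R|=0.41665 <1
  x=-1.311: |R|=0.32360 <1
  x=-1.268: |R|=0.32566 <1
  x=-3.130: |R|=1.48732 >1
  x=-3.123: |R|=1.47816 >1
Interval (-2.7083, 0).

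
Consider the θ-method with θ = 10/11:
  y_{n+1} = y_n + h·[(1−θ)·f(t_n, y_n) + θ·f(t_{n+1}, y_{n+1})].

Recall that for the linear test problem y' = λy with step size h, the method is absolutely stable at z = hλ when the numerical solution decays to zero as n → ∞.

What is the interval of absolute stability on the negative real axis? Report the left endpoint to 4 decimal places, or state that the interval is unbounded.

With y'=λy (z=hλ):
  y_{n+1} = y_n + z·[1/11·y_n + 10/11·y_{n+1}] ⇒ (1 − 10/11z)y_{n+1} = (1 + 1/11z)y_n
  R(z) = (1 + 1/11z)/(1 − 10/11z).

Need |R(x)|<1, x<0.
x=-1.17: |R|=0.4330
x=-2: |R|=0.2903
x=-10: |R|=0.0090
x=-100: |R|=0.0880
θ=10/11≥1/2 ⇒ |1+1/11x|<|1−10/11x| ∀x<0 ⇒ unbounded interval.

(−∞, 0) — no finite endpoint.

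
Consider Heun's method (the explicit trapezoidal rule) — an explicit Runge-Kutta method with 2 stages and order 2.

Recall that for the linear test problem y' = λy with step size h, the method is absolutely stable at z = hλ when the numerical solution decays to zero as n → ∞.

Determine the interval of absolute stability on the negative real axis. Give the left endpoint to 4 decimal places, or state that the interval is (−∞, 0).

z∈(-2.0000,0).

Set f=λy, z=hλ:
  order 2, 2-stage ⇒ R(z)=1+z+z^2/2
  (e.g. R(-1.11)=0.50605, |R|=0.50605)

Find x<0 with |R(x)|<1.
x=-1.11: |R|=0.5060
|R(-1.99)|=0.9900 |R(-1.87)|=0.8785 |R(-1.17)|=0.5144
Bisect:
  x_lo=-2.4361 |R|=1.5312  x_hi=-0.1838 |R|=0.8331
  mid=-1.30998 |R|=0.54804 →hi
  mid=-1.87305 |R|=0.88111 →hi
  mid=-2.15459 |R|=1.16654 →lo
  mid=-2.01382 |R|=1.01392 →lo
  mid=-1.94344 |R|=0.94504 →hi
  mid=-1.97863 |R|=0.97886 →hi
  mid=-1.99623 |R|=0.99623 →hi
  mid=-2.00502 |R|=1.00504 →lo
  mid=-2.00063 |R|=1.00063 →lo
  ...
  [-2.00008,-1.99994] ⇒ x*=-2.0000
Interval (-2.0000, 0).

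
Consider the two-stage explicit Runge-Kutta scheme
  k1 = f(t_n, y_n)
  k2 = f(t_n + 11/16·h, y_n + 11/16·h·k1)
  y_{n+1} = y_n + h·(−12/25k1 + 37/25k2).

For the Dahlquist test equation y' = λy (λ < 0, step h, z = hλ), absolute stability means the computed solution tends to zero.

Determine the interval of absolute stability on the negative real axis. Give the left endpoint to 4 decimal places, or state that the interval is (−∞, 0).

z∈(-0.9828,0).

Set f=λy, z=hλ:
  k1=λy_n ⇒ h·k1=z·y_n;  k2=λ(1+11/16z)y_n ⇒ h·k2=z(1+11/16z)y_n
  y_{n+1}/y_n = 1 − 12/25z + 37/25z(1+11/16z) = 1 + z + 407/400z²
  so R(z) = 1 + z + 407/400z².

Need |R(x)|<1, x<0.
x=-0.39: |R|=0.7648
R=1: x+407/400x²=0 ⇒ x=−400/407=-0.9828; min R=1−1/(4·407/400)=0.7543>−1
Confirm numerically:
  x=-0.872: |R|=0.90169 <1
  x=-0.832: |R|=0.87234 <1
  x=-0.714: |R|=0.80472 <1
  x=-0.432: |R|=0.75789 <1
  x=-1.565: |R|=1.92709 >1
  x=-1.390: |R|=1.57591 >1
  x=-1.206: |R|=1.27389 >1
Stable set (-0.9828, 0).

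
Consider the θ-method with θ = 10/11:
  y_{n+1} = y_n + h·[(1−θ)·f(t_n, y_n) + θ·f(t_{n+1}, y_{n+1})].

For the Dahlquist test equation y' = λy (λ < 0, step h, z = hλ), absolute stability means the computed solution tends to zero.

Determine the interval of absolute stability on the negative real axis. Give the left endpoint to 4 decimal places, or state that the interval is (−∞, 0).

interval (−∞, 0).

On y'=λy, z=hλ:
  y_{n+1} = y_n + z·[1/11·y_n + 10/11·y_{n+1}] ⇒ (1 − 10/11z)y_{n+1} = (1 + 1/11z)y_n
  R(z) = (1 + 1/11z)/(1 − 10/11z).

Need |R(x)|<1, x<0.
x=-0.44: |R|=0.6857
x=-2: |R|=0.2903
x=-10: |R|=0.0090
x=-100: |R|=0.0880
θ=10/11≥1/2 ⇒ |1+1/11x|<|1−10/11x| ∀x<0 ⇒ interval (−∞,0).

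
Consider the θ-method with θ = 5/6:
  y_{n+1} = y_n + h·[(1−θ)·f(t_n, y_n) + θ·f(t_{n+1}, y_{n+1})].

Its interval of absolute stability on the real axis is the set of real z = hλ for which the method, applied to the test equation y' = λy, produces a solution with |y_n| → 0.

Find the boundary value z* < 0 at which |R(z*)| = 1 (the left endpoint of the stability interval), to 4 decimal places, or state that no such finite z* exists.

With y'=λy (z=hλ):
  y_{n+1} = y_n + z·[1/6·y_n + 5/6·y_{n+1}] ⇒ (1 − 5/6z)y_{n+1} = (1 + 1/6z)y_n
  so R(z) = (1 + 1/6z)/(1 − 5/6z).

Boundary: |R(x)|=1, x<0.
x=-0.4: |R|=0.7000
x=-2: |R|=0.2500
x=-10: |R|=0.0714
x=-100: |R|=0.1858
θ=5/6≥1/2 ⇒ |1+1/6x|<|1−5/6x| ∀x<0 ⇒ unbounded interval.

interval (−∞, 0).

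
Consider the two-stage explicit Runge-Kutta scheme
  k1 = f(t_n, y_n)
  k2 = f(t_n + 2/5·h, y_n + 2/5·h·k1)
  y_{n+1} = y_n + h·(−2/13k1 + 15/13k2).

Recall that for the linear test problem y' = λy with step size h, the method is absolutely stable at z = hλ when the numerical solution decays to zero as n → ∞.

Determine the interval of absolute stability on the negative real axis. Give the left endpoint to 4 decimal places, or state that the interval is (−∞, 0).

z∈(-2.1667,0).

On y'=λy, z=hλ:
  k1=λy_n ⇒ h·k1=z·y_n;  k2=λ(1+2/5z)y_n ⇒ h·k2=z(1+2/5z)y_n
  y_{n+1}/y_n = 1 − 2/13z + 15/13z(1+2/5z) = 1 + z + 6/13z²
  so R(z) = 1 + z + 6/13z².

Find x<0 with |R(x)|<1.
x=-0.95: |R|=0.4665
R=1: x+6/13x²=0 ⇒ x=−13/6=-2.1667; min R=1−1/(4·6/13)=0.4583>−1
Confirm numerically:
  x=-1.625: |R|=0.59375 <1
  x=-1.449: |R|=0.52005 <1
  x=-1.141: |R|=0.45987 <1
  x=-0.975: |R|=0.46375 <1
  x=-2.603: |R|=1.52420 >1
  x=-2.500: |R|=1.38462 >1
  x=-2.395: |R|=1.25240 >1
Interval (-2.1667, 0).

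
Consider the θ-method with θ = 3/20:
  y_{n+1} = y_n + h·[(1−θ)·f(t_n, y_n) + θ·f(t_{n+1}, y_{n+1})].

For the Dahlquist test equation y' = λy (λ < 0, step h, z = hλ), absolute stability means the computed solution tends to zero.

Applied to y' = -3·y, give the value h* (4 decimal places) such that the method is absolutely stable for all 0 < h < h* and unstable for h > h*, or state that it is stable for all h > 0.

(-2.8571,0); λ=-3 ⇒ h* = (20/7)/3 = 0.9524.

With y'=λy (z=hλ):
  y_{n+1} = y_n + z·[17/20·y_n + 3/20·y_{n+1}] ⇒ (1 − 3/20z)y_{n+1} = (1 + 17/20z)y_n
  R(z) = (1 + 17/20z)/(1 − 3/20z).

Find x<0 with |R(x)|<1.
x=-0.34: |R|=0.6765
R=−1: 1+17/20x = −1+3/20x ⇒ -7/10x=2 ⇒ x=2/(-7/10)=-2.8571
Confirm numerically:
  x=-2.330: |R|=0.72657 <1
  x=-2.201: |R|=0.65470 <1
  x=-1.942: |R|=0.50391 <1
  x=-1.397: |R|=0.15497 <1
  x=-3.394: |R|=1.24902 >1
  x=-3.390: |R|=1.24727 >1
So |R|<1 on (-2.8571, 0).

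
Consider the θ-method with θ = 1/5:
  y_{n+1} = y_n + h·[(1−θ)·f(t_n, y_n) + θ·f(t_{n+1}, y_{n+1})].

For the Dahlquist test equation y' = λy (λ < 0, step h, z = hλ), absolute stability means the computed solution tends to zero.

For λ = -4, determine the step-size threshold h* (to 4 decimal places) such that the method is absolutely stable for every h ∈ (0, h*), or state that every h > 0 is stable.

(-3.3333,0); λ=-4 ⇒ h* = (10/3)/4 = 0.8333.

With y'=λy (z=hλ):
  y_{n+1} = y_n + z·[4/5·y_n + 1/5·y_{n+1}] ⇒ (1 − 1/5z)y_{n+1} = (1 + 4/5z)y_n
  Hence R(z) = (1 + 4/5z)/(1 − 1/5z).

Solve |R(x)|<1 on ℝ⁻.
x=-1.4: |R|=0.0937
R=−1: 1+4/5x = −1+1/5x ⇒ -3/5x=2 ⇒ x=2/(-3/5)=-3.3333
Confirm numerically:
  x=-3.294: |R|=0.98577 <1
  x=-3.183: |R|=0.94489 <1
  x=-2.326: |R|=0.58750 <1
  x=-1.790: |R|=0.31811 <1
  x=-3.882: |R|=1.18532 >1
  x=-3.816: |R|=1.16425 >1
  x=-3.605: |R|=1.09471 >1
Stable set (-3.3333, 0).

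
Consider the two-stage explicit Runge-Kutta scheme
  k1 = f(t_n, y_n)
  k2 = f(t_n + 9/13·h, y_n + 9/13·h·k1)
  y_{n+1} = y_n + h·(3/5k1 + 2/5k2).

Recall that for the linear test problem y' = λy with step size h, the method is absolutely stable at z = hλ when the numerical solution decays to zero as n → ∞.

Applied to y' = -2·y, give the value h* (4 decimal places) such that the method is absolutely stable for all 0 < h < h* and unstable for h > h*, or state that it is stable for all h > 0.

Set f=λy, z=hλ:
  k1=λy_n ⇒ h·k1=z·y_n;  k2=λ(1+9/13z)y_n ⇒ h·k2=z(1+9/13z)y_n
  y_{n+1}/y_n = 1 + 3/5z + 2/5z(1+9/13z) = 1 + z + 18/65z²
  so R(z) = 1 + z + 18/65z².

Boundary: |R(x)|=1, x<0.
x=-1.03: |R|=0.2638
R=1: x+18/65x²=0 ⇒ x=−65/18=-3.6111; min R=1−1/(4·18/65)=0.0972>−1
Confirm numerically:
  x=-3.567: |R|=0.95643 <1
  x=-3.481: |R|=0.87458 <1
  x=-2.389: |R|=0.19149 <1
  x=-1.659: |R|=0.10317 <1
  x=-3.850: |R|=1.25469 >1
  x=-3.832: |R|=1.23440 >1
Interval (-3.6111, 0).

(-3.6111,0); λ=-2 ⇒ h* = (65/18)/2 = 1.8056.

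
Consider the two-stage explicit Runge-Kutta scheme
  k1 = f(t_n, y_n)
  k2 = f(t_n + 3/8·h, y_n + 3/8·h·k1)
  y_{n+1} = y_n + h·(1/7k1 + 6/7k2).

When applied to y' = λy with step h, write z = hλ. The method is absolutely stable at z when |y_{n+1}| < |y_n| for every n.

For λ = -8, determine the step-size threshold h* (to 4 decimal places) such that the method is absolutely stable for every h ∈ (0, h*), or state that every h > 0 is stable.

(-3.1111,0); λ=-8 ⇒ h* = (28/9)/8 = 0.3889.

With y'=λy (z=hλ):
  k1=λy_n ⇒ h·k1=z·y_n;  k2=λ(1+3/8z)y_n ⇒ h·k2=z(1+3/8z)y_n
  y_{n+1}/y_n = 1 + 1/7z + 6/7z(1+3/8z) = 1 + z + 9/28z²
  Hence R(z) = 1 + z + 9/28z².

Boundary: |R(x)|=1, x<0.
x=-1.7: |R|=0.2289
R=1: x+9/28x²=0 ⇒ x=−28/9=-3.1111; min R=1−1/(4·9/28)=0.2222>−1
Confirm numerically:
  x=-2.734: |R|=0.66860 <1
  x=-2.670: |R|=0.62143 <1
  x=-1.718: |R|=0.23070 <1
  x=-1.686: |R|=0.22769 <1
  x=-3.478: |R|=1.41016 >1
  x=-3.312: |R|=1.21386 >1
Interval (-3.1111, 0).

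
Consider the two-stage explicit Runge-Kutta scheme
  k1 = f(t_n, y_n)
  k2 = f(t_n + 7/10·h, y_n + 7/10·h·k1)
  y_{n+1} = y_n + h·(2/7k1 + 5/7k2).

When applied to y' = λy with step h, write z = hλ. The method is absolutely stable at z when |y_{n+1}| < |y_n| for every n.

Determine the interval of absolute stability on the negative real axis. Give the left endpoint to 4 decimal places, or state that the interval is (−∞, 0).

Set f=λy, z=hλ:
  k1=λy_n ⇒ h·k1=z·y_n;  k2=λ(1+7/10z)y_n ⇒ h·k2=z(1+7/10z)y_n
  y_{n+1}/y_n = 1 + 2/7z + 5/7z(1+7/10z) = 1 + z + 1/2z²
  R(z) = 1 + z + 1/2z².

Boundary: |R(x)|=1, x<0.
x=-0.75: |R|=0.5312
R=1: x+1/2x²=0 ⇒ x=−2=-2.0000; min R=1−1/(4·1/2)=0.5000>−1
Confirm numerically:
  x=-1.914: |R|=0.91770 <1
  x=-1.700: |R|=0.74500 <1
  x=-1.419: |R|=0.58778 <1
  x=-2.444: |R|=1.54257 >1
  x=-2.025: |R|=1.02531 >1
Stable set (-2.0000, 0).

z∈(-2.0000,0).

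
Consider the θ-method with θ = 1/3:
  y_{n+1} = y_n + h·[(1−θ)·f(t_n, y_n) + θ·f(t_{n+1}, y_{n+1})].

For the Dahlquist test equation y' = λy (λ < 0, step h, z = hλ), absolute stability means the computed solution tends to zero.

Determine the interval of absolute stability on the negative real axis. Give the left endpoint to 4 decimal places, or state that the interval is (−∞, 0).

z∈(-6.0000,0).

Set f=λy, z=hλ:
  y_{n+1} = y_n + z·[2/3·y_n + 1/3·y_{n+1}] ⇒ (1 − 1/3z)y_{n+1} = (1 + 2/3z)y_n
  R(z) = (1 + 2/3z)/(1 − 1/3z).

Solve |R(x)|<1 on ℝ⁻.
x=-1.14: |R|=0.1739
R=−1: 1+2/3x = −1+1/3x ⇒ -1/3x=2 ⇒ x=2/(-1/3)=-6.0000
Confirm numerically:
  x=-3.704: |R|=0.65752 <1
  x=-3.185: |R|=0.54487 <1
  x=-3.147: |R|=0.53587 <1
  x=-6.467: |R|=1.04933 >1
  x=-6.351: |R|=1.03754 >1
  x=-6.196: |R|=1.02131 >1
Interval (-6.0000, 0).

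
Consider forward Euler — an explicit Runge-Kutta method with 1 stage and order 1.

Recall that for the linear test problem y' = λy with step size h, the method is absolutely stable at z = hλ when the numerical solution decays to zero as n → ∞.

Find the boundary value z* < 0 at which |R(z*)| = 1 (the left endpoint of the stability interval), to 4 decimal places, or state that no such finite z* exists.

On y'=λy, z=hλ:
  order 1, 1-stage ⇒ R(z)=1+z
  (e.g. R(-0.84)=0.16000, |R|=0.16000)

Find x<0 with |R(x)|<1.
x=-0.84: |R|=0.1600
|R(-2.17)|=1.1700 |R(-2.07)|=1.0700 |R(-1.98)|=0.9800
Bisect:
  x_lo=-2.6186 |R|=1.6186  x_hi=-0.3327 |R|=0.6673
  mid=-1.47563 |R|=0.47563 →hi
  mid=-2.04712 |R|=1.04712 →lo
  mid=-1.76138 |R|=0.76138 →hi
  mid=-1.90425 |R|=0.90425 →hi
  mid=-1.97569 |R|=0.97569 →hi
  mid=-2.01140 |R|=1.01140 →lo
  mid=-1.99355 |R|=0.99355 →hi
  mid=-2.00247 |R|=1.00247 →lo
  mid=-1.99801 |R|=0.99801 →hi
  ...
  [-2.00010,-1.99996] ⇒ x*=-2.0000
So |R|<1 on (-2.0000, 0).

z* = -2.0000.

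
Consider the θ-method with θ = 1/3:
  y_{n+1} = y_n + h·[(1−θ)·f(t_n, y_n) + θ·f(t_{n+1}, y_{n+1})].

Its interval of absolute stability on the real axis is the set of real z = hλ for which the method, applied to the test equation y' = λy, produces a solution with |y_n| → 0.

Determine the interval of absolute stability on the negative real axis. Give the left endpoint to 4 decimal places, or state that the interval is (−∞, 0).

Set f=λy, z=hλ:
  y_{n+1} = y_n + z·[2/3·y_n + 1/3·y_{n+1}] ⇒ (1 − 1/3z)y_{n+1} = (1 + 2/3z)y_n
  so R(z) = (1 + 2/3z)/(1 − 1/3z).

Solve |R(x)|<1 on ℝ⁻.
x=-1.25: |R|=0.1176
R=−1: 1+2/3x = −1+1/3x ⇒ -1/3x=2 ⇒ x=2/(-1/3)=-6.0000
Confirm numerically:
  x=-4.955: |R|=0.86864 <1
  x=-4.727: |R|=0.83525 <1
  x=-3.896: |R|=0.69490 <1
  x=-3.042: |R|=0.51043 <1
  x=-6.550: |R|=1.05759 >1
  x=-6.464: |R|=1.04903 >1
So |R|<1 on (-6.0000, 0).

z∈(-6.0000,0).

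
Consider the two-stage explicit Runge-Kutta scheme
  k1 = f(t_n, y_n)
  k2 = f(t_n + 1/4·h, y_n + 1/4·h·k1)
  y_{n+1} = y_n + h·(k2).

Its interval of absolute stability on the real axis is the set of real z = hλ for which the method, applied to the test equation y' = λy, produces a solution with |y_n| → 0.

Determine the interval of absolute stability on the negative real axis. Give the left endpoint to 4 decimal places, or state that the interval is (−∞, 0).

z∈(-4.0000,0).

Test eqn y'=λy, z=hλ:
  k1=λy_n ⇒ h·k1=z·y_n;  k2=λ(1+1/4z)y_n ⇒ h·k2=z(1+1/4z)y_n
  y_{n+1}/y_n = 1 + z(1+1/4z) = 1 + z + 1/4z²
  Hence R(z) = 1 + z + 1/4z².

Find x<0 with |R(x)|<1.
x=-1.34: |R|=0.1089
R=1: x+1/4x²=0 ⇒ x=−4=-4.0000; min R=1−1/(4·1/4)=0.0000>−1
Confirm numerically:
  x=-3.544: |R|=0.59598 <1
  x=-3.102: |R|=0.30360 <1
  x=-3.083: |R|=0.29322 <1
  x=-1.762: |R|=0.01416 <1
  x=-4.531: |R|=1.60149 >1
  x=-4.130: |R|=1.13422 >1
Stable set (-4.0000, 0).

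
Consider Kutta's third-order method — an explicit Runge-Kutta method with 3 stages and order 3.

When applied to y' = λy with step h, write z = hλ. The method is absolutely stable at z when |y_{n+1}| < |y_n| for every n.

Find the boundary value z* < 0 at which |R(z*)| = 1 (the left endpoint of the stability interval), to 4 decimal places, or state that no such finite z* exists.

left endpoint -2.5127.

With y'=λy (z=hλ):
  order 3, 3-stage ⇒ R(z)=1+z+z^2/2+z^3/6
  (e.g. R(-0.84)=0.41402, |R|=0.41402)

Need |R(x)|<1, x<0.
x=-0.84: |R|=0.4140
|R(-2.57)|=1.0966 |R(-1.14)|=0.2629 |R(-0.97)|=0.3483
Bisect:
  x_lo=-2.8823 |R|=1.7193  x_hi=-0.0787 |R|=0.9243
  mid=-1.48049 |R|=0.07460 →hi
  mid=-2.18139 |R|=0.53217 →hi
  mid=-2.53184 |R|=1.03167 →lo
  mid=-2.35661 |R|=0.76109 →hi
  mid=-2.44423 |R|=0.89084 →hi
  mid=-2.48803 |R|=0.95983 →hi
  mid=-2.50994 |R|=0.99539 →hi
  mid=-2.52089 |R|=1.01344 →lo
  mid=-2.51541 |R|=1.00439 →lo
  mid=-2.51267 |R|=0.99988 →hi
  ...
  [-2.51284,-2.51267] ⇒ x*=-2.5127
So |R|<1 on (-2.5127, 0).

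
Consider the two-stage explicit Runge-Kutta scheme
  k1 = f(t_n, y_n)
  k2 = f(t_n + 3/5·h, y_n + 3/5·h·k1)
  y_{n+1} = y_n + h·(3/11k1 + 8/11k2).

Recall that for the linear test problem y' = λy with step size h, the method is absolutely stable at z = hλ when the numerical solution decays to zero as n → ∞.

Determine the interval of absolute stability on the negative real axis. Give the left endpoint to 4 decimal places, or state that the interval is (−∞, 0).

With y'=λy (z=hλ):
  k1=λy_n ⇒ h·k1=z·y_n;  k2=λ(1+3/5z)y_n ⇒ h·k2=z(1+3/5z)y_n
  y_{n+1}/y_n = 1 + 3/11z + 8/11z(1+3/5z) = 1 + z + 24/55z²
  R(z) = 1 + z + 24/55z².

Solve |R(x)|<1 on ℝ⁻.
x=-1.34: |R|=0.4435
R=1: x+24/55x²=0 ⇒ x=−55/24=-2.2917; min R=1−1/(4·24/55)=0.4271>−1
Confirm numerically:
  x=-1.690: |R|=0.55630 <1
  x=-1.461: |R|=0.47043 <1
  x=-1.430: |R|=0.46232 <1
  x=-2.577: |R|=1.32086 >1
  x=-2.363: |R|=1.07355 >1
Interval (-2.2917, 0).

z∈(-2.2917,0).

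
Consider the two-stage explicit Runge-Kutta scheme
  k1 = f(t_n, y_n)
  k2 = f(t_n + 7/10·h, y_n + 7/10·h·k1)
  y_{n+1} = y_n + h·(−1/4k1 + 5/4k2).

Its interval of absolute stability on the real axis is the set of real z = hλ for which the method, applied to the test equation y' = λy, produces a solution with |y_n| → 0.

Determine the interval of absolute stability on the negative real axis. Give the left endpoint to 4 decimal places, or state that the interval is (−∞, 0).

z∈(-1.1429,0).

Test eqn y'=λy, z=hλ:
  k1=λy_n ⇒ h·k1=z·y_n;  k2=λ(1+7/10z)y_n ⇒ h·k2=z(1+7/10z)y_n
  y_{n+1}/y_n = 1 − 1/4z + 5/4z(1+7/10z) = 1 + z + 7/8z²
  Hence R(z) = 1 + z + 7/8z².

Find x<0 with |R(x)|<1.
x=-1.08: |R|=0.9406
R=1: x+7/8x²=0 ⇒ x=−8/7=-1.1429; min R=1−1/(4·7/8)=0.7143>−1
Confirm numerically:
  x=-1.073: |R|=0.93441 <1
  x=-0.913: |R|=0.81637 <1
  x=-0.502: |R|=0.71850 <1
  x=-1.721: |R|=1.87061 >1
  x=-1.461: |R|=1.40671 >1
Stable set (-1.1429, 0).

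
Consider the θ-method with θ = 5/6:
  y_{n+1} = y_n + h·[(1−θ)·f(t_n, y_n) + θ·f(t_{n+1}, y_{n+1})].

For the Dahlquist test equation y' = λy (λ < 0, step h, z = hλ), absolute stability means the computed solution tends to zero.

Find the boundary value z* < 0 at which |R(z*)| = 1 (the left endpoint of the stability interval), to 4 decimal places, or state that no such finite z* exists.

unbounded; (−∞, 0).

Set f=λy, z=hλ:
  y_{n+1} = y_n + z·[1/6·y_n + 5/6·y_{n+1}] ⇒ (1 − 5/6z)y_{n+1} = (1 + 1/6z)y_n
  so R(z) = (1 + 1/6z)/(1 − 5/6z).

Solve |R(x)|<1 on ℝ⁻.
x=-0.93: |R|=0.4761
x=-2: |R|=0.2500
x=-10: |R|=0.0714
x=-100: |R|=0.1858
θ=5/6≥1/2 ⇒ |1+1/6x|<|1−5/6x| ∀x<0 ⇒ interval (−∞,0).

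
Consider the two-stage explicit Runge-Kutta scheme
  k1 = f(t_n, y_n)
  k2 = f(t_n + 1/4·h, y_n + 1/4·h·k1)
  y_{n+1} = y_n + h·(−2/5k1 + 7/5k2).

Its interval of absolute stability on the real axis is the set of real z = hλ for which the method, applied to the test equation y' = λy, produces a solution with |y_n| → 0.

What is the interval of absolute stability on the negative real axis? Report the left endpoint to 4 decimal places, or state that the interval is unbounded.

z∈(-2.8571,0).

On y'=λy, z=hλ:
  k1=λy_n ⇒ h·k1=z·y_n;  k2=λ(1+1/4z)y_n ⇒ h·k2=z(1+1/4z)y_n
  y_{n+1}/y_n = 1 − 2/5z + 7/5z(1+1/4z) = 1 + z + 7/20z²
  Hence R(z) = 1 + z + 7/20z².

Solve |R(x)|<1 on ℝ⁻.
x=-1.45: |R|=0.2859
R=1: x+7/20x²=0 ⇒ x=−20/7=-2.8571; min R=1−1/(4·7/20)=0.2857>−1
Confirm numerically:
  x=-2.338: |R|=0.57519 <1
  x=-2.328: |R|=0.56885 <1
  x=-1.250: |R|=0.29688 <1
  x=-3.151: |R|=1.32408 >1
  x=-3.150: |R|=1.32287 >1
  x=-3.096: |R|=1.25883 >1
So |R|<1 on (-2.8571, 0).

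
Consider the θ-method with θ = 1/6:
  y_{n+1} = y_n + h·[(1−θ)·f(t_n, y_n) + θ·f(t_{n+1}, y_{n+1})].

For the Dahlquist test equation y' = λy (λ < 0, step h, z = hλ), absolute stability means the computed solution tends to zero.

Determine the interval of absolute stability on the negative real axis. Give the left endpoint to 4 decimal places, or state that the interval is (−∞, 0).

Test eqn y'=λy, z=hλ:
  y_{n+1} = y_n + z·[5/6·y_n + 1/6·y_{n+1}] ⇒ (1 − 1/6z)y_{n+1} = (1 + 5/6z)y_n
  so R(z) = (1 + 5/6z)/(1 − 1/6z).

Find x<0 with |R(x)|<1.
x=-1.38: |R|=0.1220
R=−1: 1+5/6x = −1+1/6x ⇒ -2/3x=2 ⇒ x=2/(-2/3)=-3.0000
Confirm numerically:
  x=-1.930: |R|=0.46028 <1
  x=-1.756: |R|=0.35843 <1
  x=-1.690: |R|=0.31860 <1
  x=-1.498: |R|=0.19872 <1
  x=-3.443: |R|=1.18765 >1
  x=-3.295: |R|=1.12695 >1
Stable set (-3.0000, 0).

(-3.0000, 0).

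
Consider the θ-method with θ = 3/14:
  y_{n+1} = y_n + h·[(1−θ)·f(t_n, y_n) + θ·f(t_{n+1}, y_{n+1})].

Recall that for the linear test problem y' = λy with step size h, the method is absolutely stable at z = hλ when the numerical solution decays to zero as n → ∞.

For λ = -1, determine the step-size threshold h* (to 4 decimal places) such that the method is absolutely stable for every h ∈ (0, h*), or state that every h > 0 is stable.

With y'=λy (z=hλ):
  y_{n+1} = y_n + z·[11/14·y_n + 3/14·y_{n+1}] ⇒ (1 − 3/14z)y_{n+1} = (1 + 11/14z)y_n
  so R(z) = (1 + 11/14z)/(1 − 3/14z).

Solve |R(x)|<1 on ℝ⁻.
x=-0.82: |R|=0.3026
R=−1: 1+11/14x = −1+3/14x ⇒ -4/7x=2 ⇒ x=2/(-4/7)=-3.5000
Confirm numerically:
  x=-2.298: |R|=0.53977 <1
  x=-2.010: |R|=0.40489 <1
  x=-1.839: |R|=0.31916 <1
  x=-3.842: |R|=1.10718 >1
  x=-3.737: |R|=1.07521 >1
  x=-3.736: |R|=1.07490 >1
Interval (-3.5000, 0).

(-3.5000,0); λ=-1 ⇒ h* = (7/2)/1 = 3.5000.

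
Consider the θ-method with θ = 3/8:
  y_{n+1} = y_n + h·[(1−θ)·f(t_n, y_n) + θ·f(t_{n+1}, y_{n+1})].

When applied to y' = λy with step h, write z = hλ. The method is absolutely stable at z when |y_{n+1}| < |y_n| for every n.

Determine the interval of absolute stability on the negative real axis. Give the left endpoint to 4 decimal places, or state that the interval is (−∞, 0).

z∈(-8.0000,0).

With y'=λy (z=hλ):
  y_{n+1} = y_n + z·[5/8·y_n + 3/8·y_{n+1}] ⇒ (1 − 3/8z)y_{n+1} = (1 + 5/8z)y_n
  so R(z) = (1 + 5/8z)/(1 − 3/8z).

Find x<0 with |R(x)|<1.
x=-0.95: |R|=0.2995
R=−1: 1+5/8x = −1+3/8x ⇒ -1/4x=2 ⇒ x=2/(-1/4)=-8.0000
Confirm numerically:
  x=-6.526: |R|=0.89310 <1
  x=-6.508: |R|=0.89159 <1
  x=-3.874: |R|=0.57945 <1
  x=-8.291: |R|=1.01770 >1
Stable set (-8.0000, 0).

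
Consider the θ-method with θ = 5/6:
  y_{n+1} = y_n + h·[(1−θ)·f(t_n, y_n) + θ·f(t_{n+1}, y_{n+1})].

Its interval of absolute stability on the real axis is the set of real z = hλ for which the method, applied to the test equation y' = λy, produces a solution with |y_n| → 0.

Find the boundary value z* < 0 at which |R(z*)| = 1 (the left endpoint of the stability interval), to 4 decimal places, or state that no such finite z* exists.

interval (−∞, 0).

On y'=λy, z=hλ:
  y_{n+1} = y_n + z·[1/6·y_n + 5/6·y_{n+1}] ⇒ (1 − 5/6z)y_{n+1} = (1 + 1/6z)y_n
  Hence R(z) = (1 + 1/6z)/(1 − 5/6z).

Find x<0 with |R(x)|<1.
x=-1.3: |R|=0.3760
x=-2: |R|=0.2500
x=-10: |R|=0.0714
x=-100: |R|=0.1858
θ=5/6≥1/2 ⇒ |1+1/6x|<|1−5/6x| ∀x<0 ⇒ interval (−∞,0).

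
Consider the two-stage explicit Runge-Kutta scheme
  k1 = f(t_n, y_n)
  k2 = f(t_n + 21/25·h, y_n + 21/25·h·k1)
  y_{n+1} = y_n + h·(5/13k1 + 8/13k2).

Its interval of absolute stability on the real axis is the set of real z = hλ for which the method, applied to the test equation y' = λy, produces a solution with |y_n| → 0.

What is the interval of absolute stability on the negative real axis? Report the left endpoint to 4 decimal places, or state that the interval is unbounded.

z∈(-1.9345,0).

Set f=λy, z=hλ:
  k1=λy_n ⇒ h·k1=z·y_n;  k2=λ(1+21/25z)y_n ⇒ h·k2=z(1+21/25z)y_n
  y_{n+1}/y_n = 1 + 5/13z + 8/13z(1+21/25z) = 1 + z + 168/325z²
  R(z) = 1 + z + 168/325z².

Solve |R(x)|<1 on ℝ⁻.
x=-0.42: |R|=0.6712
R=1: x+168/325x²=0 ⇒ x=−325/168=-1.9345; min R=1−1/(4·168/325)=0.5164>−1
Confirm numerically:
  x=-1.685: |R|=0.78266 <1
  x=-1.516: |R|=0.67202 <1
  x=-1.134: |R|=0.53074 <1
  x=-0.835: |R|=0.52541 <1
  x=-2.281: |R|=1.40853 >1
  x=-2.119: |R|=1.20207 >1
  x=-2.104: |R|=1.18432 >1
Stable set (-1.9345, 0).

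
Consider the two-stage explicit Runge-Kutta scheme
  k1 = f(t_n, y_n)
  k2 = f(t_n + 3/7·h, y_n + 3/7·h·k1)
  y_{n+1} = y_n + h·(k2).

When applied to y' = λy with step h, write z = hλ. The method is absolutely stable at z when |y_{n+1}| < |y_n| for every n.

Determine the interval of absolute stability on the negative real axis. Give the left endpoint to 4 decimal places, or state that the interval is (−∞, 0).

With y'=λy (z=hλ):
  k1=λy_n ⇒ h·k1=z·y_n;  k2=λ(1+3/7z)y_n ⇒ h·k2=z(1+3/7z)y_n
  y_{n+1}/y_n = 1 + z(1+3/7z) = 1 + z + 3/7z²
  ⇒ R(z) = 1 + z + 3/7z².

Find x<0 with |R(x)|<1.
x=-0.87: |R|=0.4544
R=1: x+3/7x²=0 ⇒ x=−7/3=-2.3333; min R=1−1/(4·3/7)=0.4167>−1
Confirm numerically:
  x=-1.981: |R|=0.70087 <1
  x=-1.614: |R|=0.50243 <1
  x=-1.270: |R|=0.42124 <1
  x=-1.162: |R|=0.41668 <1
  x=-2.906: |R|=1.71322 >1
  x=-2.845: |R|=1.62387 >1
  x=-2.837: |R|=1.61239 >1
So |R|<1 on (-2.3333, 0).

z∈(-2.3333,0).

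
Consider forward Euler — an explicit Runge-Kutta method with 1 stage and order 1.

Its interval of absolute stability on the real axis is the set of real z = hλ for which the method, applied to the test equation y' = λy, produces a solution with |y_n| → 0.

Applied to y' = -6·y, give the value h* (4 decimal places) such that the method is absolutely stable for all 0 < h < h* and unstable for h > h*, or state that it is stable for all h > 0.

On y'=λy, z=hλ:
  order 1, 1-stage ⇒ R(z)=1+z
  (e.g. R(-1.54)=-0.54000, |R|=0.54000)

Need |R(x)|<1, x<0.
x=-1.54: |R|=0.5400
|R(-2.16)|=1.1600 |R(-2.08)|=1.0800 |R(-1.22)|=0.2200
Bisect:
  x_lo=-2.7906 |R|=1.7906  x_hi=-0.1642 |R|=0.8358
  mid=-1.47744 |R|=0.47744 →hi
  mid=-2.13403 |R|=1.13403 →lo
  mid=-1.80574 |R|=0.80574 →hi
  mid=-1.96988 |R|=0.96988 →hi
  mid=-2.05196 |R|=1.05196 →lo
  mid=-2.01092 |R|=1.01092 →lo
  mid=-1.99040 |R|=0.99040 →hi
  mid=-2.00066 |R|=1.00066 →lo
  mid=-1.99553 |R|=0.99553 →hi
  mid=-1.99810 |R|=0.99810 →hi
  ...
  [-2.00002,-1.99986] ⇒ x*=-2.0000
So |R|<1 on (-2.0000, 0).

(-2.0000,0); λ=-6 ⇒ h* = 0.3333.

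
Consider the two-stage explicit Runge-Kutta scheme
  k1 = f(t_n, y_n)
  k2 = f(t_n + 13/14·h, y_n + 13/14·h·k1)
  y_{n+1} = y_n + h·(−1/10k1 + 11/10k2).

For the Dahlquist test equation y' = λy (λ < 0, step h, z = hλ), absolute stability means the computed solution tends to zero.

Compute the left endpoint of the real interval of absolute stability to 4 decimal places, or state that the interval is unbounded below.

z* = -0.9790.

On y'=λy, z=hλ:
  k1=λy_n ⇒ h·k1=z·y_n;  k2=λ(1+13/14z)y_n ⇒ h·k2=z(1+13/14z)y_n
  y_{n+1}/y_n = 1 − 1/10z + 11/10z(1+13/14z) = 1 + z + 143/140z²
  so R(z) = 1 + z + 143/140z².

Solve |R(x)|<1 on ℝ⁻.
x=-1.72: |R|=2.3018
R=1: x+143/140x²=0 ⇒ x=−140/143=-0.9790; min R=1−1/(4·143/140)=0.7552>−1
Confirm numerically:
  x=-0.623: |R|=0.77345 <1
  x=-0.535: |R|=0.75736 <1
  x=-0.428: |R|=0.75911 <1
  x=-1.144: |R|=1.19278 >1
  x=-1.089: |R|=1.12233 >1
Interval (-0.9790, 0).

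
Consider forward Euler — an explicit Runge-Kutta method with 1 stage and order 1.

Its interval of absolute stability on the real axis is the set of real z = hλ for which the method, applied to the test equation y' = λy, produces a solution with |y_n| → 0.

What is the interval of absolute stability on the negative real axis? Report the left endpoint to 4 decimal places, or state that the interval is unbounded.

(-2.0000, 0).

Test eqn y'=λy, z=hλ:
  order 1, 1-stage ⇒ R(z)=1+z
  (e.g. R(-1.28)=-0.28000, |R|=0.28000)

Solve |R(x)|<1 on ℝ⁻.
x=-1.28: |R|=0.2800
|R(-2.14)|=1.1400 |R(-1.18)|=0.1800 |R(-0.9)|=0.1000
Bisect:
  x_lo=-2.5073 |R|=1.5073  x_hi=-0.3083 |R|=0.6917
  mid=-1.40785 |R|=0.40785 →hi
  mid=-1.95760 |R|=0.95760 →hi
  mid=-2.23247 |R|=1.23247 →lo
  mid=-2.09504 |R|=1.09504 →lo
  mid=-2.02632 |R|=1.02632 →lo
  mid=-1.99196 |R|=0.99196 →hi
  mid=-2.00914 |R|=1.00914 →lo
  mid=-2.00055 |R|=1.00055 →lo
  ...
  [-2.00001,-1.99988] ⇒ x*=-2.0000
Stable set (-2.0000, 0).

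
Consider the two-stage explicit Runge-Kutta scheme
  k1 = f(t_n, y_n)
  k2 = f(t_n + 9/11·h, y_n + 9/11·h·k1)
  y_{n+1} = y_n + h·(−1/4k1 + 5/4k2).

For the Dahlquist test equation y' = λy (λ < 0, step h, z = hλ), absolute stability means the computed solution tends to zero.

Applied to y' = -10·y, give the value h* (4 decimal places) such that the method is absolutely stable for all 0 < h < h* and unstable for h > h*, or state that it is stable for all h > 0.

Set f=λy, z=hλ:
  k1=λy_n ⇒ h·k1=z·y_n;  k2=λ(1+9/11z)y_n ⇒ h·k2=z(1+9/11z)y_n
  y_{n+1}/y_n = 1 − 1/4z + 5/4z(1+9/11z) = 1 + z + 45/44z²
  Hence R(z) = 1 + z + 45/44z².

Solve |R(x)|<1 on ℝ⁻.
x=-1.03: |R|=1.0550
R=1: x+45/44x²=0 ⇒ x=−44/45=-0.9778; min R=1−1/(4·45/44)=0.7556>−1
Confirm numerically:
  x=-0.932: |R|=0.95637 <1
  x=-0.512: |R|=0.75610 <1
  x=-0.413: |R|=0.76145 <1
  x=-1.181: |R|=1.24546 >1
  x=-1.177: |R|=1.23981 >1
  x=-1.033: |R|=1.05834 >1
Interval (-0.9778, 0).

(-0.9778,0); λ=-10 ⇒ h* = (44/45)/10 = 0.0978.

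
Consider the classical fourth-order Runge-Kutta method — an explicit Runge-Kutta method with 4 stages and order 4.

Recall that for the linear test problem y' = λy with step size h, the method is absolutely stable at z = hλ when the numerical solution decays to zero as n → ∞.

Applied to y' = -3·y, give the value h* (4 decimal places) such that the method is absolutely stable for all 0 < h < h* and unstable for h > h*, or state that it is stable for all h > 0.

On y'=λy, z=hλ:
  order 4, 4-stage ⇒ R(z)=1+z+z^2/2+z^3/6+z^4/24
  (e.g. R(-1.68)=0.27284, |R|=0.27284)

Boundary: |R(x)|=1, x<0.
x=-1.68: |R|=0.2728
|R(-2.7)|=0.8788 |R(-2.66)|=0.8270 |R(-0.9)|=0.4108
Bisect:
  x_lo=-3.3321 |R|=2.1897  x_hi=-0.3048 |R|=0.7373
  mid=-1.81844 |R|=0.28834 →hi
  mid=-2.57526 |R|=0.72684 →hi
  mid=-2.95367 |R|=1.28499 →lo
  mid=-2.76447 |R|=0.96905 →hi
  mid=-2.85907 |R|=1.11705 →lo
  mid=-2.81177 |R|=1.04065 →lo
  mid=-2.78812 |R|=1.00426 →lo
  mid=-2.77629 |R|=0.98651 →hi
  mid=-2.78220 |R|=0.99535 →hi
  ...
  [-2.78534,-2.78516] ⇒ x*=-2.7853
Interval (-2.7853, 0).

(-2.7853,0); λ=-3 ⇒ h* = 0.9284.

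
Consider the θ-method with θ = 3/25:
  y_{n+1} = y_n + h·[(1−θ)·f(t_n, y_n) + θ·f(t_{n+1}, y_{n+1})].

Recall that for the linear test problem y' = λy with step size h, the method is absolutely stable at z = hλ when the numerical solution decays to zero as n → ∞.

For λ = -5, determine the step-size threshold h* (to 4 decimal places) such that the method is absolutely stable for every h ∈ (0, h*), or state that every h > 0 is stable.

Set f=λy, z=hλ:
  y_{n+1} = y_n + z·[22/25·y_n + 3/25·y_{n+1}] ⇒ (1 − 3/25z)y_{n+1} = (1 + 22/25z)y_n
  Hence R(z) = (1 + 22/25z)/(1 − 3/25z).

Need |R(x)|<1, x<0.
x=-1.77: |R|=0.4599
R=−1: 1+22/25x = −1+3/25x ⇒ -19/25x=2 ⇒ x=2/(-19/25)=-2.6316
Confirm numerically:
  x=-2.574: |R|=0.96657 <1
  x=-1.789: |R|=0.47282 <1
  x=-1.061: |R|=0.05883 <1
  x=-3.112: |R|=1.26584 >1
  x=-2.956: |R|=1.18200 >1
Stable set (-2.6316, 0).

(-2.6316,0); λ=-5 ⇒ h* = (50/19)/5 = 0.5263.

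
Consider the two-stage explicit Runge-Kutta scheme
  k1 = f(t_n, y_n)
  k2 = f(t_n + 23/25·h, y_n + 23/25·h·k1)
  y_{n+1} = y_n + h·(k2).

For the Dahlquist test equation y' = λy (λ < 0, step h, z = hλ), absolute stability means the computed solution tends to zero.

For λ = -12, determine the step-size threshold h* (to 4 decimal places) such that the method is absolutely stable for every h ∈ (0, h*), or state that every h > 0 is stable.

With y'=λy (z=hλ):
  k1=λy_n ⇒ h·k1=z·y_n;  k2=λ(1+23/25z)y_n ⇒ h·k2=z(1+23/25z)y_n
  y_{n+1}/y_n = 1 + z(1+23/25z) = 1 + z + 23/25z²
  Hence R(z) = 1 + z + 23/25z².

Need |R(x)|<1, x<0.
x=-0.4: |R|=0.7472
R=1: x+23/25x²=0 ⇒ x=−25/23=-1.0870; min R=1−1/(4·23/25)=0.7283>−1
Confirm numerically:
  x=-0.917: |R|=0.85662 <1
  x=-0.833: |R|=0.80538 <1
  x=-0.633: |R|=0.73563 <1
  x=-0.562: |R|=0.72858 <1
  x=-1.213: |R|=1.14066 >1
  x=-1.108: |R|=1.02145 >1
Stable set (-1.0870, 0).

(-1.0870,0); λ=-12 ⇒ h* = (25/23)/12 = 0.0906.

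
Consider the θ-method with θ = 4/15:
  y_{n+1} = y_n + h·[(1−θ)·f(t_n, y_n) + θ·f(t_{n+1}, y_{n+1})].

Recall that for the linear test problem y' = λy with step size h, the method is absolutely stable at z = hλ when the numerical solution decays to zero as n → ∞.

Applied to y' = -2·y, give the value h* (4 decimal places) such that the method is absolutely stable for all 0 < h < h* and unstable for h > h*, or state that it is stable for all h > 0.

(-4.2857,0); λ=-2 ⇒ h* = (30/7)/2 = 2.1429.

On y'=λy, z=hλ:
  y_{n+1} = y_n + z·[11/15·y_n + 4/15·y_{n+1}] ⇒ (1 − 4/15z)y_{n+1} = (1 + 11/15z)y_n
  Hence R(z) = (1 + 11/15z)/(1 − 4/15z).

Find x<0 with |R(x)|<1.
x=-1.04: |R|=0.1858
R=−1: 1+11/15x = −1+4/15x ⇒ -7/15x=2 ⇒ x=2/(-7/15)=-4.2857
Confirm numerically:
  x=-3.586: |R|=0.83308 <1
  x=-3.197: |R|=0.72574 <1
  x=-2.395: |R|=0.46155 <1
  x=-4.700: |R|=1.08580 >1
  x=-4.512: |R|=1.04793 >1
Stable set (-4.2857, 0).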